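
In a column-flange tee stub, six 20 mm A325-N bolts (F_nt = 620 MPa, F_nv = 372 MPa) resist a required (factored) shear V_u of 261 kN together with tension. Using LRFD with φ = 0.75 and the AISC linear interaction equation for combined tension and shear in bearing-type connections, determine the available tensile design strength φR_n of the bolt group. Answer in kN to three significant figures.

A_b = π·20²/4 = 314.2 mm²; f_rv = 261 × 1000 / (6 × 314.2) = 138.5 MPa.
F'_nt = 1.3 F_nt − (F_nt / φF_nv) f_rv = 1.3·620 − (620/(0.75·372))·138.5 = 498.3 MPa, capped at F_nt → F'_nt = 498.3 MPa.
R_n = F'_nt · A_b · n = 498.3 × 314.2 × 6 / 1000 = 939.3 kN.
Design strength φR_n = 0.75 × 939.3 = 704 kN.

704 kN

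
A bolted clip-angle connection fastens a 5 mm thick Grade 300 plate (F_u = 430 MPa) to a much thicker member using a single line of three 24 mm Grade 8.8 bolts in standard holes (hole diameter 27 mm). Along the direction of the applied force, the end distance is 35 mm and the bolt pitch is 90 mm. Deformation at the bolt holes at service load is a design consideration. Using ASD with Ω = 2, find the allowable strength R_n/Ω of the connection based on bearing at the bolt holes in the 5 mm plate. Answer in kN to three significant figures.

152 kN

Per bolt r_n = 1.2 l_c t F_u ≤ 2.4 d t F_u; upper limit = 2.4 × 24 × 5 × 430 / 1000 = 123.8 kN.
Edge bolt: l_c = 35 − 27/2 = 21.5 mm → 1.2 × 21.5 × 5 × 430 / 1000 = 55.47 → r_n = 55.47 kN.
Interior bolts: l_c = 90 − 27 = 63 mm → 1.2 × 63 × 5 × 430 / 1000 = 162.5 → r_n = 123.8 kN.
R_n = 1 × 55.47 + 2 × 123.8 = 303.1 kN.
Allowable strength R_n/Ω = 303.1 / 2 = 152 kN.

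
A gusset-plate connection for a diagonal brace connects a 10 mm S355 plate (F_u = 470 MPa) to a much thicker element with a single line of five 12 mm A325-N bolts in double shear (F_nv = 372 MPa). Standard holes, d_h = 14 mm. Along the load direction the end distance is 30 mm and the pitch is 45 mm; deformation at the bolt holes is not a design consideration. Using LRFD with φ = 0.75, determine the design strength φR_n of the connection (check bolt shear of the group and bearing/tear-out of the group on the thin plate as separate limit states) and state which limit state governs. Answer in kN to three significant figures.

316 kN (bolt shear governs)

Bolt shear: A_b = π·12²/4 = 113.1 mm²; R_n = 372 × 113.1 × 5 × 2 / 1000 = 420.7 kN → 0.75 × 420.7 = 316 kN.
Bearing (1.5 l_c t F_u ≤ 3.0 d t F_u): upper limit = 3.0·12·10·470 / 1000 = 169.2 kN.
  Edge l_c = 30 − 14/2 = 23 → r_n = 162.2 kN; interior l_c = 45 − 14 = 31 → r_n = 169.2 kN.
  R_n,bearing = 1·162.2 + 4·169.2 = 839 kN → 0.75 × 839 = 629 kN.
Bolt shear governs: 316 kN.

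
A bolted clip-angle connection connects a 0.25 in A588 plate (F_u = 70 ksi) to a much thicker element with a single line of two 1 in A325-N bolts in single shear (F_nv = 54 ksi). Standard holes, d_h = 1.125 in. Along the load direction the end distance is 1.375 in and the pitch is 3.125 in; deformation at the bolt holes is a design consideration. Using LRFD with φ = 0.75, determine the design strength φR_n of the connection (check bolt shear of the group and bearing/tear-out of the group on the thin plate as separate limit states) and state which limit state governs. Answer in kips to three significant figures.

44.3 kips (bearing governs)

Bolt shear: A_b = π·1²/4 = 0.7854 in²; R_n = 54 × 0.7854 × 2 × 1 = 84.82 kips → 0.75 × 84.82 = 63.6 kips.
Bearing (1.2 l_c t F_u ≤ 2.4 d t F_u): upper limit = 2.4·1·0.25·70 = 42 kips.
  Edge l_c = 1.375 − 1.125/2 = 0.8125 → r_n = 17.06 kips; interior l_c = 3.125 − 1.125 = 2 → r_n = 42 kips.
  R_n,bearing = 1·17.06 + 1·42 = 59.06 kips → 0.75 × 59.06 = 44.3 kips.
Bearing governs: 44.3 kips.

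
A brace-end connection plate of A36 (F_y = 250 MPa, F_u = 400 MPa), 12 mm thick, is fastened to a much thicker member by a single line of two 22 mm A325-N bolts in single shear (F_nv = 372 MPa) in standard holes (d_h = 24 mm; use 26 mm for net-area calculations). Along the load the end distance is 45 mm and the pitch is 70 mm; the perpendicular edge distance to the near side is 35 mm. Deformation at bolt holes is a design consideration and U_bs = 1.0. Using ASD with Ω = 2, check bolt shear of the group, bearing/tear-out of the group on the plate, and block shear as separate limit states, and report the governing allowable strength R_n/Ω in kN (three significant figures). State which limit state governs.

Bolt shear: A_b = π·22²/4 = 380.1 mm²; R_n = 372 × 380.1 × 2 × 1 / 1000 = 282.8 kN → 282.8 / 2 = 141 kN.
Bearing: edge l_c = 33, r_n = 190.1 kN; interior l_c = 46, r_n = 253.4 kN; R_n = 190.1 + 1·253.4 = 443.5 kN → 222 kN.
Block shear: A_gv = 1380, A_nv = 912, A_nt = 264 mm²; R_n = min(0.6F_uA_nv, 0.6F_yA_gv) + U_bs·F_u·A_nt = 312.6 kN → 156 kN.
Bolt shear governs: 141 kN.

141 kN (bolt shear governs)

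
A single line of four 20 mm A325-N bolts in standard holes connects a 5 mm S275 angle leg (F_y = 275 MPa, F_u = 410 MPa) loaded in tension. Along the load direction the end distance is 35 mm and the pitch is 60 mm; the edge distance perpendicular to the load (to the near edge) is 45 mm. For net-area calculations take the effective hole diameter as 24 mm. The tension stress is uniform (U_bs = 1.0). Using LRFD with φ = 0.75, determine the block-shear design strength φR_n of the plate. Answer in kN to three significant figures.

Shear plane L_v = 35 + 3·60 = 215 mm; A_gv = 215 × 5 = 1075 mm².
A_nv = (215 − 3.5·24) × 5 = 655 mm².
A_nt = (45 − 0.5·24) × 5 = 165 mm².
0.6 F_u A_nv = 161.1 kN; 0.6 F_y A_gv = 177.4 kN → shear rupture governs the shear term.
R_n = 161.1 + 1.0 × 410 × 165 / 1000 = 228.8 kN.
Design strength φR_n = 0.75 × 228.8 = 172 kN.

172 kN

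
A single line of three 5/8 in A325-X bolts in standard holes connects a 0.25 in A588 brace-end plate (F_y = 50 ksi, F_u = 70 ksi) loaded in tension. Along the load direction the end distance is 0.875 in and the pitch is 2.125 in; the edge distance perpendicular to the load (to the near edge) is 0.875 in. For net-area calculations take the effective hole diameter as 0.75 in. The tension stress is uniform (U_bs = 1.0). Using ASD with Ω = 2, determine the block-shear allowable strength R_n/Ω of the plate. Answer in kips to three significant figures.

21.4 kips

Shear plane L_v = 0.875 + 2·2.125 = 5.125 in; A_gv = 5.125 × 0.25 = 1.281 in².
A_nv = (5.125 − 2.5·0.75) × 0.25 = 0.8125 in².
A_nt = (0.875 − 0.5·0.75) × 0.25 = 0.125 in².
0.6 F_u A_nv = 34.12 kips; 0.6 F_y A_gv = 38.44 kips → shear rupture governs the shear term.
R_n = 34.12 + 1.0 × 70 × 0.125 = 42.88 kips.
Allowable strength R_n/Ω = 42.88 / 2 = 21.4 kips.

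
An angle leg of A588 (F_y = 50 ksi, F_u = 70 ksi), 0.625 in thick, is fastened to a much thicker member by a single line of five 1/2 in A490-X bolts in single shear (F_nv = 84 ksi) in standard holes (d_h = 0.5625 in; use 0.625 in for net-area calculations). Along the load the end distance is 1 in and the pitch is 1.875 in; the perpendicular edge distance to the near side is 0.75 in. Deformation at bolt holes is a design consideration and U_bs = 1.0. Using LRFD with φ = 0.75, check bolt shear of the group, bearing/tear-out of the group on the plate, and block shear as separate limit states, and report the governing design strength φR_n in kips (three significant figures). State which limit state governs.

61.9 kips (bolt shear governs)

Bolt shear: A_b = π·0.5²/4 = 0.1963 in²; R_n = 84 × 0.1963 × 5 × 1 = 82.47 kips → 0.75 × 82.47 = 61.9 kips.
Bearing: edge l_c = 0.7188, r_n = 37.73 kips; interior l_c = 1.312, r_n = 52.5 kips; R_n = 37.73 + 4·52.5 = 247.7 kips → 186 kips.
Block shear: A_gv = 5.312, A_nv = 3.555, A_nt = 0.2734 in²; R_n = min(0.6F_uA_nv, 0.6F_yA_gv) + U_bs·F_u·A_nt = 168.4 kips → 126 kips.
Bolt shear governs: 61.9 kips.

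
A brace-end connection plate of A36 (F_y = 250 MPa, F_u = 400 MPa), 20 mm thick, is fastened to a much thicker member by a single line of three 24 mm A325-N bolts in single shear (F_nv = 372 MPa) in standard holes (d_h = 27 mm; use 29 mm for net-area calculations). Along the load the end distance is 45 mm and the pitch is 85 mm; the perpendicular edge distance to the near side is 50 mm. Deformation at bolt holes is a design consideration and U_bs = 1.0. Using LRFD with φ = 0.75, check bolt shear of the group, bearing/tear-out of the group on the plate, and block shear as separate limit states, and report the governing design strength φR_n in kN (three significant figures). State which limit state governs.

379 kN (bolt shear governs)

Bolt shear: A_b = π·24²/4 = 452.4 mm²; R_n = 372 × 452.4 × 3 × 1 / 1000 = 504.9 kN → 0.75 × 504.9 = 379 kN.
Bearing: edge l_c = 31.5, r_n = 302.4 kN; interior l_c = 58, r_n = 460.8 kN; R_n = 302.4 + 2·460.8 = 1224 kN → 918 kN.
Block shear: A_gv = 4300, A_nv = 2850, A_nt = 710 mm²; R_n = min(0.6F_uA_nv, 0.6F_yA_gv) + U_bs·F_u·A_nt = 929 kN → 697 kN.
Bolt shear governs: 379 kN.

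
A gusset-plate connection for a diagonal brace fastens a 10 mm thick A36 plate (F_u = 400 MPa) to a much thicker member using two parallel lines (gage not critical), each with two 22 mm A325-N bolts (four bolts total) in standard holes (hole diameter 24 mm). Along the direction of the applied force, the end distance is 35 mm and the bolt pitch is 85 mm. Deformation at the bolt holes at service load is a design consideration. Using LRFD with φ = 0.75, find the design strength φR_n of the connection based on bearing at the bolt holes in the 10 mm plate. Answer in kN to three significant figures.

Per bolt r_n = 1.2 l_c t F_u ≤ 2.4 d t F_u; upper limit = 2.4 × 22 × 10 × 400 / 1000 = 211.2 kN.
Edge bolt: l_c = 35 − 24/2 = 23 mm → 1.2 × 23 × 10 × 400 / 1000 = 110.4 → r_n = 110.4 kN.
Interior bolts: l_c = 85 − 24 = 61 mm → 1.2 × 61 × 10 × 400 / 1000 = 292.8 → r_n = 211.2 kN.
R_n = 2 × 110.4 + 2 × 211.2 = 643.2 kN.
Design strength φR_n = 0.75 × 643.2 = 482 kN.

482 kN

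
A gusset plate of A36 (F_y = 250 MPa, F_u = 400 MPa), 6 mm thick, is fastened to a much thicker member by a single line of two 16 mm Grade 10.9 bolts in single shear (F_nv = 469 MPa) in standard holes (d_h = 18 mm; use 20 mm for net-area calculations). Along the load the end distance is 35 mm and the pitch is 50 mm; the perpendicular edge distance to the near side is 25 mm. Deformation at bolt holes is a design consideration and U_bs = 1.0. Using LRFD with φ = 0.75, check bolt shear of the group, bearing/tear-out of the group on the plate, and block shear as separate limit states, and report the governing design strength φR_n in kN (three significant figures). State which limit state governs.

84.4 kN (block shear governs)

Bolt shear: A_b = π·16²/4 = 201.1 mm²; R_n = 469 × 201.1 × 2 × 1 / 1000 = 188.6 kN → 0.75 × 188.6 = 141 kN.
Bearing: edge l_c = 26, r_n = 74.88 kN; interior l_c = 32, r_n = 92.16 kN; R_n = 74.88 + 1·92.16 = 167 kN → 125 kN.
Block shear: A_gv = 510, A_nv = 330, A_nt = 90 mm²; R_n = min(0.6F_uA_nv, 0.6F_yA_gv) + U_bs·F_u·A_nt = 112.5 kN → 84.4 kN.
Block shear governs: 84.4 kN.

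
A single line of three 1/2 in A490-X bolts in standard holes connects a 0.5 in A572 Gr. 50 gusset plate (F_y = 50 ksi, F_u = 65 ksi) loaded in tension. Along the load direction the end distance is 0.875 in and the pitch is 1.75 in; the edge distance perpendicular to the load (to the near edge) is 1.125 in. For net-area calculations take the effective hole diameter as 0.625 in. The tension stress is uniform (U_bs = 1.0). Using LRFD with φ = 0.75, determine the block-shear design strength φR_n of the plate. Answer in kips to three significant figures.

60.9 kips

Shear plane L_v = 0.875 + 2·1.75 = 4.375 in; A_gv = 4.375 × 0.5 = 2.188 in².
A_nv = (4.375 − 2.5·0.625) × 0.5 = 1.406 in².
A_nt = (1.125 − 0.5·0.625) × 0.5 = 0.4062 in².
0.6 F_u A_nv = 54.84 kips; 0.6 F_y A_gv = 65.62 kips → shear rupture governs the shear term.
R_n = 54.84 + 1.0 × 65 × 0.4062 = 81.25 kips.
Design strength φR_n = 0.75 × 81.25 = 60.9 kips.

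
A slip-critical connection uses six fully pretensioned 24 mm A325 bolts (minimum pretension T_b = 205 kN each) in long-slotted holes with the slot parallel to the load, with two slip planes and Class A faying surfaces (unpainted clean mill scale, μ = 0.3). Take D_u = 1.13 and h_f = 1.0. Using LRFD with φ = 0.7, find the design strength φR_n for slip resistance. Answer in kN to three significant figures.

584 kN

R_n = μ · D_u · h_f · T_b · n_s · n_b = 0.3 × 1.13 × 1.0 × 205 × 2 × 6 = 833.9 kN.
Design strength φR_n = 0.7 × 833.9 = 584 kN.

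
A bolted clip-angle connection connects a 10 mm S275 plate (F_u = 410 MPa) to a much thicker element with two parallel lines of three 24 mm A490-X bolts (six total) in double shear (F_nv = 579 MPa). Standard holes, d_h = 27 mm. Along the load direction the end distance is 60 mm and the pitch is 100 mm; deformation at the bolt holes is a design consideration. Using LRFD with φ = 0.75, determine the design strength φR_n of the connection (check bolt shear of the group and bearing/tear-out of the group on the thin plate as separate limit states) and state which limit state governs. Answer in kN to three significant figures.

Bolt shear: A_b = π·24²/4 = 452.4 mm²; R_n = 579 × 452.4 × 6 × 2 / 1000 = 3143 kN → 0.75 × 3143 = 2360 kN.
Bearing (1.2 l_c t F_u ≤ 2.4 d t F_u): upper limit = 2.4·24·10·410 / 1000 = 236.2 kN.
  Edge l_c = 60 − 27/2 = 46.5 → r_n = 228.8 kN; interior l_c = 100 − 27 = 73 → r_n = 236.2 kN.
  R_n,bearing = 2·228.8 + 4·236.2 = 1402 kN → 0.75 × 1402 = 1050 kN.
Bearing governs: 1050 kN.

1050 kN (bearing governs)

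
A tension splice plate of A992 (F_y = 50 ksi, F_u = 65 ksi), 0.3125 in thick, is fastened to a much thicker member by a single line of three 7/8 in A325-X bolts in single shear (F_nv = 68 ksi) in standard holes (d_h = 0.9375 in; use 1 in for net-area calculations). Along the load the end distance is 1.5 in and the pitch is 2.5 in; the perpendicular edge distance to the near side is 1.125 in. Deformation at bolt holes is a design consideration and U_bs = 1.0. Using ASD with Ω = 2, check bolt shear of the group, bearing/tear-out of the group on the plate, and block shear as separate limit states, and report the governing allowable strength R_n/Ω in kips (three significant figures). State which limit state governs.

Bolt shear: A_b = π·0.875²/4 = 0.6013 in²; R_n = 68 × 0.6013 × 3 × 1 = 122.7 kips → 122.7 / 2 = 61.3 kips.
Bearing: edge l_c = 1.031, r_n = 25.14 kips; interior l_c = 1.562, r_n = 38.09 kips; R_n = 25.14 + 2·38.09 = 101.3 kips → 50.7 kips.
Block shear: A_gv = 2.031, A_nv = 1.25, A_nt = 0.1953 in²; R_n = min(0.6F_uA_nv, 0.6F_yA_gv) + U_bs·F_u·A_nt = 61.45 kips → 30.7 kips.
Block shear governs: 30.7 kips.

30.7 kips (block shear governs)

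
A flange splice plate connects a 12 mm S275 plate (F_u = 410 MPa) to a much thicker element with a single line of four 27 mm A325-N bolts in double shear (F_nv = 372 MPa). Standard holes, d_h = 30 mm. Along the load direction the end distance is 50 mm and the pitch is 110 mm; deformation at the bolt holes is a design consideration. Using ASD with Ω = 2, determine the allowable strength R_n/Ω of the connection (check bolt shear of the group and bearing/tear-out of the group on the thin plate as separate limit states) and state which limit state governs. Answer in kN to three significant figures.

Bolt shear: A_b = π·27²/4 = 572.6 mm²; R_n = 372 × 572.6 × 4 × 2 / 1000 = 1704 kN → 1704 / 2 = 852 kN.
Bearing (1.2 l_c t F_u ≤ 2.4 d t F_u): upper limit = 2.4·27·12·410 / 1000 = 318.8 kN.
  Edge l_c = 50 − 30/2 = 35 → r_n = 206.6 kN; interior l_c = 110 − 30 = 80 → r_n = 318.8 kN.
  R_n,bearing = 1·206.6 + 3·318.8 = 1163 kN → 1163 / 2 = 582 kN.
Bearing governs: 582 kN.

582 kN (bearing governs)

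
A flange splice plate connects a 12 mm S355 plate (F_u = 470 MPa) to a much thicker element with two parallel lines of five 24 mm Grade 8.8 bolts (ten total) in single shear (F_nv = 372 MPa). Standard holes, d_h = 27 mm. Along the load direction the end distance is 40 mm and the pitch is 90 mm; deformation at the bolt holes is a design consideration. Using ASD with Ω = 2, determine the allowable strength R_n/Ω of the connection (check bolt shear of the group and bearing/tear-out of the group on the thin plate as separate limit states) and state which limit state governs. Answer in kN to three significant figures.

841 kN (bolt shear governs)

Bolt shear: A_b = π·24²/4 = 452.4 mm²; R_n = 372 × 452.4 × 10 × 1 / 1000 = 1683 kN → 1683 / 2 = 841 kN.
Bearing (1.2 l_c t F_u ≤ 2.4 d t F_u): upper limit = 2.4·24·12·470 / 1000 = 324.9 kN.
  Edge l_c = 40 − 27/2 = 26.5 → r_n = 179.4 kN; interior l_c = 90 − 27 = 63 → r_n = 324.9 kN.
  R_n,bearing = 2·179.4 + 8·324.9 = 2958 kN → 2958 / 2 = 1480 kN.
Bolt shear governs: 841 kN.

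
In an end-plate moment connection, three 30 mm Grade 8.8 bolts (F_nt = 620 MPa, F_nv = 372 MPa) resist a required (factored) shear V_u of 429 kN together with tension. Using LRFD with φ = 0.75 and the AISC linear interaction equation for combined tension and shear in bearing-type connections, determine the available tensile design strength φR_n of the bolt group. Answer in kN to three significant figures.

567 kN

A_b = π·30²/4 = 706.9 mm²; f_rv = 429 × 1000 / (3 × 706.9) = 202.3 MPa.
F'_nt = 1.3 F_nt − (F_nt / φF_nv) f_rv = 1.3·620 − (620/(0.75·372))·202.3 = 356.4 MPa, capped at F_nt → F'_nt = 356.4 MPa.
R_n = F'_nt · A_b · n = 356.4 × 706.9 × 3 / 1000 = 755.9 kN.
Design strength φR_n = 0.75 × 755.9 = 567 kN.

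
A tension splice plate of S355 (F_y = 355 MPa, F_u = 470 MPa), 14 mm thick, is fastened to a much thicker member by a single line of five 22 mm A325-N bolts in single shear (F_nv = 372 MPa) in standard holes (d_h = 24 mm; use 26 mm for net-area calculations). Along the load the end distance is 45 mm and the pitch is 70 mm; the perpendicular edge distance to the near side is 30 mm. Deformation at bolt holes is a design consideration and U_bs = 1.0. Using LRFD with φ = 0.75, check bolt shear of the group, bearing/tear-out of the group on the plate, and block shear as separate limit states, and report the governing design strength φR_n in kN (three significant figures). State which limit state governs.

Bolt shear: A_b = π·22²/4 = 380.1 mm²; R_n = 372 × 380.1 × 5 × 1 / 1000 = 707 kN → 0.75 × 707 = 530 kN.
Bearing: edge l_c = 33, r_n = 260.6 kN; interior l_c = 46, r_n = 347.4 kN; R_n = 260.6 + 4·347.4 = 1650 kN → 1240 kN.
Block shear: A_gv = 4550, A_nv = 2912, A_nt = 238 mm²; R_n = min(0.6F_uA_nv, 0.6F_yA_gv) + U_bs·F_u·A_nt = 933 kN → 700 kN.
Bolt shear governs: 530 kN.

530 kN (bolt shear governs)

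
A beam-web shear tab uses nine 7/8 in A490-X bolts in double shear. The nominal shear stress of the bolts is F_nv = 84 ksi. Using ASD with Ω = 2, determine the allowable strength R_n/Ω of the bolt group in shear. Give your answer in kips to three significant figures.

A_b = π × 0.875² / 4 = 0.6013 in².
R_n = F_nv · A_b · n · n_s = 84 × 0.6013 × 9 × 2 = 909.2 kips.
Allowable strength R_n/Ω = 909.2 / 2 = 455 kips.

455 kips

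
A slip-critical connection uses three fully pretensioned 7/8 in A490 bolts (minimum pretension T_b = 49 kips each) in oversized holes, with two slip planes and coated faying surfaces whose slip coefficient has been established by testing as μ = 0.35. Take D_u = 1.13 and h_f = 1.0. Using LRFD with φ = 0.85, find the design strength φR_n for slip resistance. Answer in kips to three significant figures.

98.8 kips

R_n = μ · D_u · h_f · T_b · n_s · n_b = 0.35 × 1.13 × 1.0 × 49 × 2 × 3 = 116.3 kips.
Design strength φR_n = 0.85 × 116.3 = 98.8 kips.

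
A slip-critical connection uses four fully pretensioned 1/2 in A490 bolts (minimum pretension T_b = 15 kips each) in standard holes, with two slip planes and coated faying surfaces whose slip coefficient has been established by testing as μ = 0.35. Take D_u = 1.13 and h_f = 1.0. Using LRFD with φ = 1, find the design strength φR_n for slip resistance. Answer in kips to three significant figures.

R_n = μ · D_u · h_f · T_b · n_s · n_b = 0.35 × 1.13 × 1.0 × 15 × 2 × 4 = 47.46 kips.
Design strength φR_n = 1 × 47.46 = 47.5 kips.

47.5 kips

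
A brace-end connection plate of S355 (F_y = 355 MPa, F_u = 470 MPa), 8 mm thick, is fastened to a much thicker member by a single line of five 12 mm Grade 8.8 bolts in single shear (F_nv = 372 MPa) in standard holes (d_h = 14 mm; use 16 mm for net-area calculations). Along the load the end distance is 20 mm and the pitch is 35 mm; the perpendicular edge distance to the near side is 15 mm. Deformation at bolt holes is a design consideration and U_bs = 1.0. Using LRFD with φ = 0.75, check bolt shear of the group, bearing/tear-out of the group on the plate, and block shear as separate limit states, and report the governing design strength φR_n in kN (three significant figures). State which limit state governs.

158 kN (bolt shear governs)

Bolt shear: A_b = π·12²/4 = 113.1 mm²; R_n = 372 × 113.1 × 5 × 1 / 1000 = 210.4 kN → 0.75 × 210.4 = 158 kN.
Bearing: edge l_c = 13, r_n = 58.66 kN; interior l_c = 21, r_n = 94.75 kN; R_n = 58.66 + 4·94.75 = 437.7 kN → 328 kN.
Block shear: A_gv = 1280, A_nv = 704, A_nt = 56 mm²; R_n = min(0.6F_uA_nv, 0.6F_yA_gv) + U_bs·F_u·A_nt = 224.8 kN → 169 kN.
Bolt shear governs: 158 kN.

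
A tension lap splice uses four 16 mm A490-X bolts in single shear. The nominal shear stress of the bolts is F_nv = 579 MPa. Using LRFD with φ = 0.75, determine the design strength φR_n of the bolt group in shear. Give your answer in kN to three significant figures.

349 kN

A_b = π × 16² / 4 = 201.1 mm².
R_n = F_nv · A_b · n · n_s = 579 × 201.1 × 4 × 1 / 1000 = 465.7 kN.
Design strength φR_n = 0.75 × 465.7 = 349 kN.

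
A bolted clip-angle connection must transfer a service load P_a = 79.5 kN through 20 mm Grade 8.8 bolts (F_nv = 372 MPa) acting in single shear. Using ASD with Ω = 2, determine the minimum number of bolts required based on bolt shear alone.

2 bolts

A_b = π·20²/4 = 314.2 mm².
Per-bolt allowable strength R_n/Ω = 372 × 314.2 × 1 / 1000 / 2 = 58.43 kN.
n ≥ 79.5 / 58.43 = 1.361 → use 2 bolts.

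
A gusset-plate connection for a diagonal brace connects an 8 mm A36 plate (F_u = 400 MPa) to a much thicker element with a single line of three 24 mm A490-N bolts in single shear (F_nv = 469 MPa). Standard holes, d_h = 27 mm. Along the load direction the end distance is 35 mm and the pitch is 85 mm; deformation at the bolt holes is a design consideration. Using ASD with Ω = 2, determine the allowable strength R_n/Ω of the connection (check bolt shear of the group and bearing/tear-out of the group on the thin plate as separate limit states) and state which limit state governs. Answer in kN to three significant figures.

Bolt shear: A_b = π·24²/4 = 452.4 mm²; R_n = 469 × 452.4 × 3 × 1 / 1000 = 636.5 kN → 636.5 / 2 = 318 kN.
Bearing (1.2 l_c t F_u ≤ 2.4 d t F_u): upper limit = 2.4·24·8·400 / 1000 = 184.3 kN.
  Edge l_c = 35 − 27/2 = 21.5 → r_n = 82.56 kN; interior l_c = 85 − 27 = 58 → r_n = 184.3 kN.
  R_n,bearing = 1·82.56 + 2·184.3 = 451.2 kN → 451.2 / 2 = 226 kN.
Bearing governs: 226 kN.

226 kN (bearing governs)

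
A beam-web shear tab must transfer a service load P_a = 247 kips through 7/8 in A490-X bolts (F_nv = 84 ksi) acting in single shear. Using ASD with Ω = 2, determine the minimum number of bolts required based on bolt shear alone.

A_b = π·0.875²/4 = 0.6013 in².
Per-bolt allowable strength R_n/Ω = 84 × 0.6013 × 1 / 2 = 25.26 kips.
n ≥ 247 / 25.26 = 9.78 → use 10 bolts.

10 bolts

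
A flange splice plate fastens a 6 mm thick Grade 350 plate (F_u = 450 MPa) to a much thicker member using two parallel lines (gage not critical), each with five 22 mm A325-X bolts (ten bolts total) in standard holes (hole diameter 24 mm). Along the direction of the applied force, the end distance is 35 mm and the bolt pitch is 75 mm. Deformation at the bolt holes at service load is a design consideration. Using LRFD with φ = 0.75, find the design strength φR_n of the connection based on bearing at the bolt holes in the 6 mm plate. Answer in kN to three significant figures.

Per bolt r_n = 1.2 l_c t F_u ≤ 2.4 d t F_u; upper limit = 2.4 × 22 × 6 × 450 / 1000 = 142.6 kN.
Edge bolt: l_c = 35 − 24/2 = 23 mm → 1.2 × 23 × 6 × 450 / 1000 = 74.52 → r_n = 74.52 kN.
Interior bolts: l_c = 75 − 24 = 51 mm → 1.2 × 51 × 6 × 450 / 1000 = 165.2 → r_n = 142.6 kN.
R_n = 2 × 74.52 + 8 × 142.6 = 1290 kN.
Design strength φR_n = 0.75 × 1290 = 967 kN.

967 kN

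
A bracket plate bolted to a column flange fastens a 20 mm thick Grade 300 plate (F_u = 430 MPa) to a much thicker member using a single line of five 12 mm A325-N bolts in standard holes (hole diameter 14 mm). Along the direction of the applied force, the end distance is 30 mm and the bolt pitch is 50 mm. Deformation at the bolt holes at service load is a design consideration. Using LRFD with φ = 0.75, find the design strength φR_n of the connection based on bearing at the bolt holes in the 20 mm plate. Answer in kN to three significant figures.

Per bolt r_n = 1.2 l_c t F_u ≤ 2.4 d t F_u; upper limit = 2.4 × 12 × 20 × 430 / 1000 = 247.7 kN.
Edge bolt: l_c = 30 − 14/2 = 23 mm → 1.2 × 23 × 20 × 430 / 1000 = 237.4 → r_n = 237.4 kN.
Interior bolts: l_c = 50 − 14 = 36 mm → 1.2 × 36 × 20 × 430 / 1000 = 371.5 → r_n = 247.7 kN.
R_n = 1 × 237.4 + 4 × 247.7 = 1228 kN.
Design strength φR_n = 0.75 × 1228 = 921 kN.

921 kN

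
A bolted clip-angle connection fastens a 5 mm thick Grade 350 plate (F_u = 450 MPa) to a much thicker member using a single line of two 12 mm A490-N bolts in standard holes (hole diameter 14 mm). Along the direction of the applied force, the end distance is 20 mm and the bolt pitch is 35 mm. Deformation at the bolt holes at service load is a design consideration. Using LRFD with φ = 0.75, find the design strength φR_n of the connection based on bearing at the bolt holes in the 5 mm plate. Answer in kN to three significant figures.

Per bolt r_n = 1.2 l_c t F_u ≤ 2.4 d t F_u; upper limit = 2.4 × 12 × 5 × 450 / 1000 = 64.8 kN.
Edge bolt: l_c = 20 − 14/2 = 13 mm → 1.2 × 13 × 5 × 450 / 1000 = 35.1 → r_n = 35.1 kN.
Interior bolts: l_c = 35 − 14 = 21 mm → 1.2 × 21 × 5 × 450 / 1000 = 56.7 → r_n = 56.7 kN.
R_n = 1 × 35.1 + 1 × 56.7 = 91.8 kN.
Design strength φR_n = 0.75 × 91.8 = 68.9 kN.

68.9 kN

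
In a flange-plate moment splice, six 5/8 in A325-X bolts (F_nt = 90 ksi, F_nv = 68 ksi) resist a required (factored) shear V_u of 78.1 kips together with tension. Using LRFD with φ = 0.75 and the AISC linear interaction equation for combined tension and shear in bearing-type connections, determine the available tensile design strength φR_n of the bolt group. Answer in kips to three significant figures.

58.2 kips

A_b = π·0.625²/4 = 0.3068 in²; f_rv = 78.1 / (6 × 0.3068) = 42.43 ksi.
F'_nt = 1.3 F_nt − (F_nt / φF_nv) f_rv = 1.3·90 − (90/(0.75·68))·42.43 = 42.13 ksi, capped at F_nt → F'_nt = 42.13 ksi.
R_n = F'_nt · A_b · n = 42.13 × 0.3068 × 6 = 77.55 kips.
Design strength φR_n = 0.75 × 77.55 = 58.2 kips.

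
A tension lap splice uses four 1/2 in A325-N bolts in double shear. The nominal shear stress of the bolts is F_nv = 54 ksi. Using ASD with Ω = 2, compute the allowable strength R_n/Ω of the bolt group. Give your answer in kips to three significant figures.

A_b = π × 0.5² / 4 = 0.1963 in².
R_n = F_nv · A_b · n · n_s = 54 × 0.1963 × 4 × 2 = 84.82 kips.
Allowable strength R_n/Ω = 84.82 / 2 = 42.4 kips.

42.4 kips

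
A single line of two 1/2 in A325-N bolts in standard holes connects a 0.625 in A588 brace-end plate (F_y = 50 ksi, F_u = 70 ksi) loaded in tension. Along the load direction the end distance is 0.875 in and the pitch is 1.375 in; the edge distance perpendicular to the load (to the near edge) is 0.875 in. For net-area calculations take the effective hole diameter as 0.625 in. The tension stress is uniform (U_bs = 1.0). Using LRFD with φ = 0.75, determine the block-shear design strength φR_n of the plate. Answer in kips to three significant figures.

44.3 kips

Shear plane L_v = 0.875 + 1·1.375 = 2.25 in; A_gv = 2.25 × 0.625 = 1.406 in².
A_nv = (2.25 − 1.5·0.625) × 0.625 = 0.8203 in².
A_nt = (0.875 − 0.5·0.625) × 0.625 = 0.3516 in².
0.6 F_u A_nv = 34.45 kips; 0.6 F_y A_gv = 42.19 kips → shear rupture governs the shear term.
R_n = 34.45 + 1.0 × 70 × 0.3516 = 59.06 kips.
Design strength φR_n = 0.75 × 59.06 = 44.3 kips.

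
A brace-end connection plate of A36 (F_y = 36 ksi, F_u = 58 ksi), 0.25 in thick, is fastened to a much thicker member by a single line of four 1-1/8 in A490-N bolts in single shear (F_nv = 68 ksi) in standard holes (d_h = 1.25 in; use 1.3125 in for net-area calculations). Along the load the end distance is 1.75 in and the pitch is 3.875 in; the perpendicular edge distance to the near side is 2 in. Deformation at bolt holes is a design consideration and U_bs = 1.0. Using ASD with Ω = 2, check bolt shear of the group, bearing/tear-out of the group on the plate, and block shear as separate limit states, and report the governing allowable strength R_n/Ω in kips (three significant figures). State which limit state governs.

45.9 kips (block shear governs)

Bolt shear: A_b = π·1.125²/4 = 0.994 in²; R_n = 68 × 0.994 × 4 × 1 = 270.4 kips → 270.4 / 2 = 135 kips.
Bearing: edge l_c = 1.125, r_n = 19.57 kips; interior l_c = 2.625, r_n = 39.15 kips; R_n = 19.57 + 3·39.15 = 137 kips → 68.5 kips.
Block shear: A_gv = 3.344, A_nv = 2.195, A_nt = 0.3359 in²; R_n = min(0.6F_uA_nv, 0.6F_yA_gv) + U_bs·F_u·A_nt = 91.71 kips → 45.9 kips.
Block shear governs: 45.9 kips.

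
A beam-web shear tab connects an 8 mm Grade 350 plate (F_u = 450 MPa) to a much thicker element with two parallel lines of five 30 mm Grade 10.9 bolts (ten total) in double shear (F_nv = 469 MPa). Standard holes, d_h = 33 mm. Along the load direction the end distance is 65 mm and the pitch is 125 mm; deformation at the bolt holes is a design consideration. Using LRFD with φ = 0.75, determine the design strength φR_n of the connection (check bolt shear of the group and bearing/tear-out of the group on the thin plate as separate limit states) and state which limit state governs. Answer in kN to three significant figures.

Bolt shear: A_b = π·30²/4 = 706.9 mm²; R_n = 469 × 706.9 × 10 × 2 / 1000 = 6630 kN → 0.75 × 6630 = 4970 kN.
Bearing (1.2 l_c t F_u ≤ 2.4 d t F_u): upper limit = 2.4·30·8·450 / 1000 = 259.2 kN.
  Edge l_c = 65 − 33/2 = 48.5 → r_n = 209.5 kN; interior l_c = 125 − 33 = 92 → r_n = 259.2 kN.
  R_n,bearing = 2·209.5 + 8·259.2 = 2493 kN → 0.75 × 2493 = 1870 kN.
Bearing governs: 1870 kN.

1870 kN (bearing governs)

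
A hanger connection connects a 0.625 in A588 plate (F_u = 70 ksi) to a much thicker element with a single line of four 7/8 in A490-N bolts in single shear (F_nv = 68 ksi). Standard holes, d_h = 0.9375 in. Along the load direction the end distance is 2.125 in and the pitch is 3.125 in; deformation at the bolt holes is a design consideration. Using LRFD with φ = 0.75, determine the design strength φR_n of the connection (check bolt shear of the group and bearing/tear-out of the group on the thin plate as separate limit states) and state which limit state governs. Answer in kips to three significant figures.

Bolt shear: A_b = π·0.875²/4 = 0.6013 in²; R_n = 68 × 0.6013 × 4 × 1 = 163.6 kips → 0.75 × 163.6 = 123 kips.
Bearing (1.2 l_c t F_u ≤ 2.4 d t F_u): upper limit = 2.4·0.875·0.625·70 = 91.88 kips.
  Edge l_c = 2.125 − 0.9375/2 = 1.656 → r_n = 86.95 kips; interior l_c = 3.125 − 0.9375 = 2.188 → r_n = 91.88 kips.
  R_n,bearing = 1·86.95 + 3·91.88 = 362.6 kips → 0.75 × 362.6 = 272 kips.
Bolt shear governs: 123 kips.

123 kips (bolt shear governs)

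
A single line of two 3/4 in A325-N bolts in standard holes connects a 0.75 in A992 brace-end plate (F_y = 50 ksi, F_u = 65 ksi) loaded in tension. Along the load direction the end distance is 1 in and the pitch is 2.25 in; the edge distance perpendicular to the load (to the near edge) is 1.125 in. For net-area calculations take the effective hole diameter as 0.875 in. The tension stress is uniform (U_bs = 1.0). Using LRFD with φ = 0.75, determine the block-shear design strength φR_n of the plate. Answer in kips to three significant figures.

Shear plane L_v = 1 + 1·2.25 = 3.25 in; A_gv = 3.25 × 0.75 = 2.438 in².
A_nv = (3.25 − 1.5·0.875) × 0.75 = 1.453 in².
A_nt = (1.125 − 0.5·0.875) × 0.75 = 0.5156 in².
0.6 F_u A_nv = 56.67 kips; 0.6 F_y A_gv = 73.12 kips → shear rupture governs the shear term.
R_n = 56.67 + 1.0 × 65 × 0.5156 = 90.19 kips.
Design strength φR_n = 0.75 × 90.19 = 67.6 kips.

67.6 kips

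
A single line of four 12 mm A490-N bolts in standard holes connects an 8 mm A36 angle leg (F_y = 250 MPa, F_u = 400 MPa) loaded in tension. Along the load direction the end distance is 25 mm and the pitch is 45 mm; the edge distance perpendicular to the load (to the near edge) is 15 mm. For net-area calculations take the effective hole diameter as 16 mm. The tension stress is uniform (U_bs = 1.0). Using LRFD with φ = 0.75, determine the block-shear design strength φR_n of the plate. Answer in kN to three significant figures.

161 kN

Shear plane L_v = 25 + 3·45 = 160 mm; A_gv = 160 × 8 = 1280 mm².
A_nv = (160 − 3.5·16) × 8 = 832 mm².
A_nt = (15 − 0.5·16) × 8 = 56 mm².
0.6 F_u A_nv = 199.7 kN; 0.6 F_y A_gv = 192 kN → shear yielding governs the shear term.
R_n = 192 + 1.0 × 400 × 56 / 1000 = 214.4 kN.
Design strength φR_n = 0.75 × 214.4 = 161 kN.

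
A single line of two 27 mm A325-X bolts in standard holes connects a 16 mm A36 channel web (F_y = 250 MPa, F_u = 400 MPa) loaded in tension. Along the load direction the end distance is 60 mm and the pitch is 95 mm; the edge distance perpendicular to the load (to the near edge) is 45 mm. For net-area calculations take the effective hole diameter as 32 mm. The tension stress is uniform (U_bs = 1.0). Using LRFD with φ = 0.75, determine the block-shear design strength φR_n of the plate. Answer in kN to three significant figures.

Shear plane L_v = 60 + 1·95 = 155 mm; A_gv = 155 × 16 = 2480 mm².
A_nv = (155 − 1.5·32) × 16 = 1712 mm².
A_nt = (45 − 0.5·32) × 16 = 464 mm².
0.6 F_u A_nv = 410.9 kN; 0.6 F_y A_gv = 372 kN → shear yielding governs the shear term.
R_n = 372 + 1.0 × 400 × 464 / 1000 = 557.6 kN.
Design strength φR_n = 0.75 × 557.6 = 418 kN.

418 kN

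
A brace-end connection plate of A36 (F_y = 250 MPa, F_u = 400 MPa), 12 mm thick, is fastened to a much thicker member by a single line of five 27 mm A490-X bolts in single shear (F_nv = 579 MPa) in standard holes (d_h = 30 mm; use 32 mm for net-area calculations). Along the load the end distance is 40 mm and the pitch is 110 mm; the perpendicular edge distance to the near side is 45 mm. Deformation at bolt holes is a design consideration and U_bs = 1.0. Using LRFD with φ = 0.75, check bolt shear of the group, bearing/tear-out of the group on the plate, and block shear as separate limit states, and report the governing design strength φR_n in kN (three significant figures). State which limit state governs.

Bolt shear: A_b = π·27²/4 = 572.6 mm²; R_n = 579 × 572.6 × 5 × 1 / 1000 = 1658 kN → 0.75 × 1658 = 1240 kN.
Bearing: edge l_c = 25, r_n = 144 kN; interior l_c = 80, r_n = 311 kN; R_n = 144 + 4·311 = 1388 kN → 1040 kN.
Block shear: A_gv = 5760, A_nv = 4032, A_nt = 348 mm²; R_n = min(0.6F_uA_nv, 0.6F_yA_gv) + U_bs·F_u·A_nt = 1003 kN → 752 kN.
Block shear governs: 752 kN.

752 kN (block shear governs)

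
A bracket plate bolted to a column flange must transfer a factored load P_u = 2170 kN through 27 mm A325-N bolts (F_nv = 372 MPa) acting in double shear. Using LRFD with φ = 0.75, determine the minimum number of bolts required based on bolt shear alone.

7 bolts

A_b = π·27²/4 = 572.6 mm².
Per-bolt design strength φR_n = 0.75 × 372 × 572.6 × 2 / 1000 = 319.5 kN.
n ≥ 2170 / 319.5 = 6.792 → use 7 bolts.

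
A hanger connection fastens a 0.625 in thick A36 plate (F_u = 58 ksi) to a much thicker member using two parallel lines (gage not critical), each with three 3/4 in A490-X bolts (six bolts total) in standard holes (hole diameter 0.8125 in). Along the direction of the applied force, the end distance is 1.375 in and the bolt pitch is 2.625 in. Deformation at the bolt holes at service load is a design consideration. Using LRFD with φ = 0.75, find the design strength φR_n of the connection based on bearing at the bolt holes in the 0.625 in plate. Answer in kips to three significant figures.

259 kips

Per bolt r_n = 1.2 l_c t F_u ≤ 2.4 d t F_u; upper limit = 2.4 × 0.75 × 0.625 × 58 = 65.25 kips.
Edge bolt: l_c = 1.375 − 0.8125/2 = 0.9688 in → 1.2 × 0.9688 × 0.625 × 58 = 42.14 → r_n = 42.14 kips.
Interior bolts: l_c = 2.625 − 0.8125 = 1.812 in → 1.2 × 1.812 × 0.625 × 58 = 78.84 → r_n = 65.25 kips.
R_n = 2 × 42.14 + 4 × 65.25 = 345.3 kips.
Design strength φR_n = 0.75 × 345.3 = 259 kips.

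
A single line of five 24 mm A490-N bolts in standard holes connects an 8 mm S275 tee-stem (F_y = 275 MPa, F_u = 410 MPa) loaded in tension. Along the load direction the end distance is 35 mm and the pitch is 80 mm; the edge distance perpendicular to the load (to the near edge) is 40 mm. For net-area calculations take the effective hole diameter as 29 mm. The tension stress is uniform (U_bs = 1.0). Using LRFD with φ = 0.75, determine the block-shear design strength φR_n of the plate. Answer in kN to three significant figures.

Shear plane L_v = 35 + 4·80 = 355 mm; A_gv = 355 × 8 = 2840 mm².
A_nv = (355 − 4.5·29) × 8 = 1796 mm².
A_nt = (40 − 0.5·29) × 8 = 204 mm².
0.6 F_u A_nv = 441.8 kN; 0.6 F_y A_gv = 468.6 kN → shear rupture governs the shear term.
R_n = 441.8 + 1.0 × 410 × 204 / 1000 = 525.5 kN.
Design strength φR_n = 0.75 × 525.5 = 394 kN.

394 kN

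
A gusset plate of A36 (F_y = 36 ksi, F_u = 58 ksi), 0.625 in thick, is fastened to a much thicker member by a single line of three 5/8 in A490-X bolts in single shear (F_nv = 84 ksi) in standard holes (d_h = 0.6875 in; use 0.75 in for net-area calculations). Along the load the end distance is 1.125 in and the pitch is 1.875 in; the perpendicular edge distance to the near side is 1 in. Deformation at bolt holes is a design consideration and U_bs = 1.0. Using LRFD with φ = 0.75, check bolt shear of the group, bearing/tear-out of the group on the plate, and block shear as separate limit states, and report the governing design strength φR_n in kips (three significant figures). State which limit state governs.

Bolt shear: A_b = π·0.625²/4 = 0.3068 in²; R_n = 84 × 0.3068 × 3 × 1 = 77.31 kips → 0.75 × 77.31 = 58 kips.
Bearing: edge l_c = 0.7812, r_n = 33.98 kips; interior l_c = 1.188, r_n = 51.66 kips; R_n = 33.98 + 2·51.66 = 137.3 kips → 103 kips.
Block shear: A_gv = 3.047, A_nv = 1.875, A_nt = 0.3906 in²; R_n = min(0.6F_uA_nv, 0.6F_yA_gv) + U_bs·F_u·A_nt = 87.91 kips → 65.9 kips.
Bolt shear governs: 58 kips.

58 kips (bolt shear governs)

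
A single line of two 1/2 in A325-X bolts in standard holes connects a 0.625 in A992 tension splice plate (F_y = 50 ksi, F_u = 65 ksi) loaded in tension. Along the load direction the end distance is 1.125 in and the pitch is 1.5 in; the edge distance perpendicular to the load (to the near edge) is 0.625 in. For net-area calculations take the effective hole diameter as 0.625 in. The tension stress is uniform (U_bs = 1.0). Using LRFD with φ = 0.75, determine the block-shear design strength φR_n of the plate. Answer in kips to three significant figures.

40.4 kips

Shear plane L_v = 1.125 + 1·1.5 = 2.625 in; A_gv = 2.625 × 0.625 = 1.641 in².
A_nv = (2.625 − 1.5·0.625) × 0.625 = 1.055 in².
A_nt = (0.625 − 0.5·0.625) × 0.625 = 0.1953 in².
0.6 F_u A_nv = 41.13 kips; 0.6 F_y A_gv = 49.22 kips → shear rupture governs the shear term.
R_n = 41.13 + 1.0 × 65 × 0.1953 = 53.83 kips.
Design strength φR_n = 0.75 × 53.83 = 40.4 kips.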